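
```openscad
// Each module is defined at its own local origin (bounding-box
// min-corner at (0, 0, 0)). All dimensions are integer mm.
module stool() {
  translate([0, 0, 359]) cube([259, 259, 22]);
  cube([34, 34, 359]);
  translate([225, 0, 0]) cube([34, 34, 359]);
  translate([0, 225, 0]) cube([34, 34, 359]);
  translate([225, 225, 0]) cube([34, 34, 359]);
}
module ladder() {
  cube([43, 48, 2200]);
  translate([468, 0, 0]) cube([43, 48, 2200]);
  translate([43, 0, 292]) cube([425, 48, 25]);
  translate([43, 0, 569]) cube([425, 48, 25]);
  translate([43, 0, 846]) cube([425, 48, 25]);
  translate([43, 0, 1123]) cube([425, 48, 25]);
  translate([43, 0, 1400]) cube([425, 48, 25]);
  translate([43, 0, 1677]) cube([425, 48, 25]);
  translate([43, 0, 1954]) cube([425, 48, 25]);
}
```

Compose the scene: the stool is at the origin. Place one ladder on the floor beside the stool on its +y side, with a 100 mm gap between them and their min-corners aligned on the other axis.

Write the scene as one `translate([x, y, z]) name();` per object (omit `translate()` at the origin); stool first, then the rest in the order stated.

stool();
translate([0, 359, 0]) ladder();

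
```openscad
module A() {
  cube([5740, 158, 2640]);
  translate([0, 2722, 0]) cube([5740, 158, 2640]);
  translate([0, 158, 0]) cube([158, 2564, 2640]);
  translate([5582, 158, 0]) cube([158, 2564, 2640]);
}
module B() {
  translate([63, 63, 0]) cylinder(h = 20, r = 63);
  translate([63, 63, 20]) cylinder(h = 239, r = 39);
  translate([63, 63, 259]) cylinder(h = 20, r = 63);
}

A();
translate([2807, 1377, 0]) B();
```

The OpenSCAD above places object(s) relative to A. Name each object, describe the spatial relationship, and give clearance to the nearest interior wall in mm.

A is a house frame. B is a spool. The spool sits inside the house frame, centred. The clearance to the nearest interior wall is 1219 mm.

Clearances: x = 2649, y = 1219; minimum 1219 mm.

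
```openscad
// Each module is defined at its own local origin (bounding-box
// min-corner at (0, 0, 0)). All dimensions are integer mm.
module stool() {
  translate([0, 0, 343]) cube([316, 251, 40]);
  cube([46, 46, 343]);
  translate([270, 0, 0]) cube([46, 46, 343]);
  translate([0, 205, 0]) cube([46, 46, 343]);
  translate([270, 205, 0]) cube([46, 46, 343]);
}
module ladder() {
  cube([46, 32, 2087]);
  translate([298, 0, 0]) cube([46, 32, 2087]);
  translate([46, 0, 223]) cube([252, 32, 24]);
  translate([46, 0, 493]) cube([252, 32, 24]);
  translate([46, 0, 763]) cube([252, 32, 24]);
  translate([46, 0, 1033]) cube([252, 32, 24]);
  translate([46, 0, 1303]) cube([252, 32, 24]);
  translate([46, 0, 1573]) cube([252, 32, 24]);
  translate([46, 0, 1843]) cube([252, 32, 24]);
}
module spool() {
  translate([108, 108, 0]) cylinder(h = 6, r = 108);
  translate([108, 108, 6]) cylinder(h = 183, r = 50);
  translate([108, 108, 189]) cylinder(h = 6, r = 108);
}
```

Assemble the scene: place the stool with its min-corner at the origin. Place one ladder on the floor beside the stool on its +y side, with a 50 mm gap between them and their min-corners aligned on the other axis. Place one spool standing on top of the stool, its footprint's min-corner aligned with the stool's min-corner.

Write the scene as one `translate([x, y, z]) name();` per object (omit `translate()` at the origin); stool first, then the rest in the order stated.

stool();
translate([0, 301, 0]) ladder();
translate([0, 0, 383]) spool();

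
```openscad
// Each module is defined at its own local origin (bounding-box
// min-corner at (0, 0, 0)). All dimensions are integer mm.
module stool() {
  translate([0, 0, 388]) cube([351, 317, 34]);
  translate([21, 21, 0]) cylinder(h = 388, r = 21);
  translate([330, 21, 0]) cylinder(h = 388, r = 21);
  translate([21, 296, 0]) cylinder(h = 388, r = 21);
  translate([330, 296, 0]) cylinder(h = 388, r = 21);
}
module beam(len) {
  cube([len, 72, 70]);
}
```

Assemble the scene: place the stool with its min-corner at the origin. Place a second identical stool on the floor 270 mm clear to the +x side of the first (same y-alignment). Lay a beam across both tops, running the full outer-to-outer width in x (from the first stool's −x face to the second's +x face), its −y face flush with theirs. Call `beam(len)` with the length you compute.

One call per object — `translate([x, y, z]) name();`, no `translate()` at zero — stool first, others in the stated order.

stool();
translate([621, 0, 0]) stool();
translate([0, 0, 422]) beam(972);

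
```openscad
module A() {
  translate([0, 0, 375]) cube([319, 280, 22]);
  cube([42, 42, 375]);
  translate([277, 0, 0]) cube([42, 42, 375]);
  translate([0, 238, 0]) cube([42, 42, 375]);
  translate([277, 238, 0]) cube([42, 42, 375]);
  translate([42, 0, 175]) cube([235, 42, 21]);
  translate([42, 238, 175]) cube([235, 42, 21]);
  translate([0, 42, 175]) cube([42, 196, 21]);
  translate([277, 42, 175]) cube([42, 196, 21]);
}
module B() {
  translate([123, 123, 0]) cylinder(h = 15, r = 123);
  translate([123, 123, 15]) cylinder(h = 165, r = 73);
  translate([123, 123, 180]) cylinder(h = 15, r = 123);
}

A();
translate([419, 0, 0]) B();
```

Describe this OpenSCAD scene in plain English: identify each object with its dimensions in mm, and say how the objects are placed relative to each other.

A is a four-legged stool. The seat is 319×280 mm, 22 mm thick, top at z = 397 mm. It stands on four square legs, each 42×42 mm in cross-section, from z = 0 to the seat underside, each flush with a corner of the seat. Four stretchers, 42 mm wide and 21 mm tall, connect adjacent legs with their undersides at z = 175 mm, each running between the inner faces of the legs it joins and aligned with the legs' outer faces on the other axis.

B is a spool: two coaxial disc flanges of radius 123 mm and thickness 15 mm, joined by a core cylinder of radius 73 mm and height 165 mm. The lower flange rests on z = 0 and the three cylinders share a vertical axis.

The spool is on the floor beside the stool on its +x side.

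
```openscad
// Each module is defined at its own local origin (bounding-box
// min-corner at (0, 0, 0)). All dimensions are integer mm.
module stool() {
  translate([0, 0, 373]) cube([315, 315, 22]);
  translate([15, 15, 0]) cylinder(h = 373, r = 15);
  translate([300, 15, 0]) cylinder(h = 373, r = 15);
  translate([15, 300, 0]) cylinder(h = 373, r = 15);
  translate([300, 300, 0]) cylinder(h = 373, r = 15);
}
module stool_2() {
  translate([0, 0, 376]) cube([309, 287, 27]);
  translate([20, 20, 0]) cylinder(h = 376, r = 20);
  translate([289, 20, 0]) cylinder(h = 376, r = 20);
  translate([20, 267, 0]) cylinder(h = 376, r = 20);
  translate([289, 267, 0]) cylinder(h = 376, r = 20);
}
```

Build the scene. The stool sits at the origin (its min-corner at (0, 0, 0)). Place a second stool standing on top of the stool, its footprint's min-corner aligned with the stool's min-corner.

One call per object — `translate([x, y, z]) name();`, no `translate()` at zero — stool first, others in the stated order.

stool();
translate([0, 0, 395]) stool_2();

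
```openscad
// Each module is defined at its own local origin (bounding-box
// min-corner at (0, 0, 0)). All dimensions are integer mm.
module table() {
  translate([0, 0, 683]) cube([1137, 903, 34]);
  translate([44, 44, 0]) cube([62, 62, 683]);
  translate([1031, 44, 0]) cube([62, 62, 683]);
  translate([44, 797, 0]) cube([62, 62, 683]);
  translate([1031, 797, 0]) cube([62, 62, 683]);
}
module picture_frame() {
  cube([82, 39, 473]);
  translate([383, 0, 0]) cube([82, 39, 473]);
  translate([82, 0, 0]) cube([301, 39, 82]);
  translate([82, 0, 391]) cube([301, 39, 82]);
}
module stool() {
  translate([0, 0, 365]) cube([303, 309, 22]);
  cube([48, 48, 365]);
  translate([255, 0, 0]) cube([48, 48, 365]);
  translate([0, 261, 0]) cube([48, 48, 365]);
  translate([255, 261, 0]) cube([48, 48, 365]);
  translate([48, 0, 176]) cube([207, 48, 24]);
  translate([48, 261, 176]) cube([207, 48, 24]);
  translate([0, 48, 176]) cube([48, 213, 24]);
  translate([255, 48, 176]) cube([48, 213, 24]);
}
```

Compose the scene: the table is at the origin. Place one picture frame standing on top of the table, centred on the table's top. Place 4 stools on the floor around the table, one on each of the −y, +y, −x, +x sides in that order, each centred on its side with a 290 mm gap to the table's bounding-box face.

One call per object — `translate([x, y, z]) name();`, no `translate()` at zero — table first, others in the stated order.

table();
translate([336, 432, 717]) picture_frame();
translate([417, -599, 0]) stool();
translate([417, 1193, 0]) stool();
translate([-593, 297, 0]) stool();
translate([1427, 297, 0]) stool();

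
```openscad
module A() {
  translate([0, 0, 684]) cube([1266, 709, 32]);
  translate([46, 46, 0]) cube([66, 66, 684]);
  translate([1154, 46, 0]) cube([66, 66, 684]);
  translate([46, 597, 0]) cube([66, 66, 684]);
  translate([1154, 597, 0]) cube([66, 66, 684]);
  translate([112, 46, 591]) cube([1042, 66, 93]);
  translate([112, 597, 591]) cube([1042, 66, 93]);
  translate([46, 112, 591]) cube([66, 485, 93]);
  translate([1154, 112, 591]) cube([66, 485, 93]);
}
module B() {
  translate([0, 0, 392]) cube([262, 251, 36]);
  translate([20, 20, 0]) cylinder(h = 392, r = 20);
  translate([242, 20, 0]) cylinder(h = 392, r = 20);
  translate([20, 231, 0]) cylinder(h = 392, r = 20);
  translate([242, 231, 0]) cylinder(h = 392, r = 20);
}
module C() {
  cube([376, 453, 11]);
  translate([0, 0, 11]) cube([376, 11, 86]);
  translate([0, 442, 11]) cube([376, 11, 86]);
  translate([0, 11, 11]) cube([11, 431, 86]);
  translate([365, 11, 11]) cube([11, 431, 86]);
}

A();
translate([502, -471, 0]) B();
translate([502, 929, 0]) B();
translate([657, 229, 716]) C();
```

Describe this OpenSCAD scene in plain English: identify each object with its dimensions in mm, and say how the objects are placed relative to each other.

A is a rectangular dining table. The top is 1266×709×32 mm with its upper surface at z = 716 mm. It stands on four 66×66 mm square legs, each inset 46 mm from the nearest pair of top edges, running from the floor to the underside of the top. Four apron rails, 66 mm thick and 93 mm tall, run between adjacent legs with their top edges flush with the underside of the top and their outer faces flush with the legs' outer faces.

B is a four-legged stool. The seat is a 262×251×36 mm slab whose top surface is at z = 428 mm; four round legs, each 40 mm in diameter, run from the floor (z = 0) to the underside of the seat, each leg's axis is inset half a diameter from the nearest pair of seat edges (so the leg's bounding box is flush with the corner).

C is an open storage box with external size 376×453×97 mm and wall thickness 11 mm (the base is also 11 mm thick). The base covers the whole footprint; the four walls stand on the base, with the y-facing walls full-width and the x-facing walls fitting between their inner faces.

Two stools sit around the table at the −y, +y sides. The open box is on top of the table.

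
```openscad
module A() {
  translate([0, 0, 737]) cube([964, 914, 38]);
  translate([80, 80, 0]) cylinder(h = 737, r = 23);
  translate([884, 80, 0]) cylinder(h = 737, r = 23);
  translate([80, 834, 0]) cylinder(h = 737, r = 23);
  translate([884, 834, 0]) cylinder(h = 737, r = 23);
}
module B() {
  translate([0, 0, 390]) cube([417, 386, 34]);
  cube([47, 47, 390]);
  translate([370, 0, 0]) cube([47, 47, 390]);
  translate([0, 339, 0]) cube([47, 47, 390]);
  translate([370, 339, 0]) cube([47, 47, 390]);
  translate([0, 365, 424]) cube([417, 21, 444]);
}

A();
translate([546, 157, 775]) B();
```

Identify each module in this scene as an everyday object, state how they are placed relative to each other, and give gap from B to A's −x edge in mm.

The chair's min-x is at 546; the table's min-x is 0; gap = 546 mm.

A is a table. B is a chair. The chair is on top of the table. The gap from the chair to the table's −x edge is 546 mm.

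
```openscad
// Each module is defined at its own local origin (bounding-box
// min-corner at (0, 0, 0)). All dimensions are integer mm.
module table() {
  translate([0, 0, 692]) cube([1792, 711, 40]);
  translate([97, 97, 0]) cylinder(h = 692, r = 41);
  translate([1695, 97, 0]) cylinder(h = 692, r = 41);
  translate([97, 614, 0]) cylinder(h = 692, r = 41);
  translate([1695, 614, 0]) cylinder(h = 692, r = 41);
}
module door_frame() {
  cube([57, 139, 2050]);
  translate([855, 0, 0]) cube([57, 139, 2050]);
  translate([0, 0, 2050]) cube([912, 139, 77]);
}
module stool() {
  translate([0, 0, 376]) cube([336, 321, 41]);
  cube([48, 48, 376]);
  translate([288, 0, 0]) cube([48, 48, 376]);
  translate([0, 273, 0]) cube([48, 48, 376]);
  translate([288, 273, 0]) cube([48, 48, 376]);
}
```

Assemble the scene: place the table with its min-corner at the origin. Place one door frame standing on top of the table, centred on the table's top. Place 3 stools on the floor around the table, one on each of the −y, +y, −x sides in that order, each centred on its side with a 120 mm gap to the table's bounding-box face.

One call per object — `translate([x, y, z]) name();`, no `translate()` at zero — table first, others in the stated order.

table();
translate([440, 286, 732]) door_frame();
translate([728, -441, 0]) stool();
translate([728, 831, 0]) stool();
translate([-456, 195, 0]) stool();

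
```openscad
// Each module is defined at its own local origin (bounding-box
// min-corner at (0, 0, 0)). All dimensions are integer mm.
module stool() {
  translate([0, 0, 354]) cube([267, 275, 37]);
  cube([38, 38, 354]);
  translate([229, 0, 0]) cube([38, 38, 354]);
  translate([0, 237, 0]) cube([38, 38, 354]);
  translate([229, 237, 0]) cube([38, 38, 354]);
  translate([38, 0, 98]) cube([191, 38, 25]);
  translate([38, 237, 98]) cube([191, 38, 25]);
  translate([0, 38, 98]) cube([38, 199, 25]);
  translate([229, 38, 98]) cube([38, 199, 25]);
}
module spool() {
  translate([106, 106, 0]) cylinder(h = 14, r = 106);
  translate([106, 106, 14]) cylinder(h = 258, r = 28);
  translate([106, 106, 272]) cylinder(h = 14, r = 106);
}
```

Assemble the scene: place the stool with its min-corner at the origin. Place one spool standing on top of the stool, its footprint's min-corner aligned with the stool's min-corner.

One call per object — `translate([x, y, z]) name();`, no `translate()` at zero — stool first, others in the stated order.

stool();
translate([0, 0, 391]) spool();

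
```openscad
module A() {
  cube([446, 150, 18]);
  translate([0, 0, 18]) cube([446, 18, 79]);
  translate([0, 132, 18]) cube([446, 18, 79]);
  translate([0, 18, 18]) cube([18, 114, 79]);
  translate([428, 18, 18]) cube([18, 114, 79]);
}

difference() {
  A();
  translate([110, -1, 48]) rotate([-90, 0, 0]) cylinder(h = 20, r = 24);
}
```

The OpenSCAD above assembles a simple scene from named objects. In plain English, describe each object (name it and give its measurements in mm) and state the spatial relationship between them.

A is an open storage box with external size 446×150×97 mm and wall thickness 18 mm (the base is also 18 mm thick). The base covers the whole footprint; the four walls stand on the base, with the y-facing walls full-width and the x-facing walls fitting between their inner faces.

The open box has a circular hole of radius 24 mm through its front wall, centred at (x = 110, z = 48).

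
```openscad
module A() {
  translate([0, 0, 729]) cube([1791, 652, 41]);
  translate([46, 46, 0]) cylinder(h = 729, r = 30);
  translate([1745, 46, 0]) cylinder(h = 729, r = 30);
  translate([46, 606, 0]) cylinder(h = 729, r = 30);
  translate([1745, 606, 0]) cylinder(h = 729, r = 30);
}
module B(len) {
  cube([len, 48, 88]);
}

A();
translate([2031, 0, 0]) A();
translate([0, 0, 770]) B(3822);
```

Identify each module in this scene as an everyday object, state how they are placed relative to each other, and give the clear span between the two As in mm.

A is a table. B is a beam. A beam spans the tops of two tables. The clear span between the two tables is 240 mm.

Second table starts at x = 2031; first ends at x = 1791; clear span = 2031 − 1791 = 240 mm.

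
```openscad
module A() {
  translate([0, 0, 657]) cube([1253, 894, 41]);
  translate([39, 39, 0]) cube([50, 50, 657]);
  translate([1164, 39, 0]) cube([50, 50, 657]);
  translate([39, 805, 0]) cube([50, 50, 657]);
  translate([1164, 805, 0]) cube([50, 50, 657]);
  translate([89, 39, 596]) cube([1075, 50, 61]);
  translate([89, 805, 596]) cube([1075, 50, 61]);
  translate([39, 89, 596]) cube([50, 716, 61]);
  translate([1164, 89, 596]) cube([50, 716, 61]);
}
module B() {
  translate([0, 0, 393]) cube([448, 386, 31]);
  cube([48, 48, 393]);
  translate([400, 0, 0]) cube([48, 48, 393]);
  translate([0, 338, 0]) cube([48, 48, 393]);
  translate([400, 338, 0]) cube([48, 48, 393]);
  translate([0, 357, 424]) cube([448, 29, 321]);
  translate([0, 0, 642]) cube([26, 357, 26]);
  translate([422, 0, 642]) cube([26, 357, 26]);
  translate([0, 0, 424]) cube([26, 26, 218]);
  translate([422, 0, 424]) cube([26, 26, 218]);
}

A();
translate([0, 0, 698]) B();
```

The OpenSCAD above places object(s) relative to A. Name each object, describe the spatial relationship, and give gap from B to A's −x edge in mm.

The chair's min-x is at 0; the table's min-x is 0; gap = 0 mm.

A is a table. B is a chair. The chair is on top of the table. The gap from the chair to the table's −x edge is 0 mm.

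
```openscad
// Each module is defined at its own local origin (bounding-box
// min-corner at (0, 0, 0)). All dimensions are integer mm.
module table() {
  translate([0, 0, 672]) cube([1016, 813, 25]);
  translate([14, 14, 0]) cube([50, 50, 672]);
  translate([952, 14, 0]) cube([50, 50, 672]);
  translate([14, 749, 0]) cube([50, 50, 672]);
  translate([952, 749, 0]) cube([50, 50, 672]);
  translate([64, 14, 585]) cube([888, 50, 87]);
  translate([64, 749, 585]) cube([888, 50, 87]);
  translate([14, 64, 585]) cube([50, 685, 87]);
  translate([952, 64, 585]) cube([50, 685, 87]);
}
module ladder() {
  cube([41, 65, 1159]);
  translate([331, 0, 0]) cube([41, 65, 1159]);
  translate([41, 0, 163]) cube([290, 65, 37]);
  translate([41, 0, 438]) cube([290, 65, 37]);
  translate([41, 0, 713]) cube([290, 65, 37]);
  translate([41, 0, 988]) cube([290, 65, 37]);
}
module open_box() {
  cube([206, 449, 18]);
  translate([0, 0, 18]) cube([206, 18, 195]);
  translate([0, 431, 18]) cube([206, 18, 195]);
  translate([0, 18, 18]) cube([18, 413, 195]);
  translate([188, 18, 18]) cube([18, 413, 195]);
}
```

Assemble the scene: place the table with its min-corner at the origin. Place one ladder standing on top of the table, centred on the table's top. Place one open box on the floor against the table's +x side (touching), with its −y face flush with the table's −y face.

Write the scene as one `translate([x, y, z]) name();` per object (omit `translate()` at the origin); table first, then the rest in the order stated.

table();
translate([322, 374, 697]) ladder();
translate([1016, 0, 0]) open_box();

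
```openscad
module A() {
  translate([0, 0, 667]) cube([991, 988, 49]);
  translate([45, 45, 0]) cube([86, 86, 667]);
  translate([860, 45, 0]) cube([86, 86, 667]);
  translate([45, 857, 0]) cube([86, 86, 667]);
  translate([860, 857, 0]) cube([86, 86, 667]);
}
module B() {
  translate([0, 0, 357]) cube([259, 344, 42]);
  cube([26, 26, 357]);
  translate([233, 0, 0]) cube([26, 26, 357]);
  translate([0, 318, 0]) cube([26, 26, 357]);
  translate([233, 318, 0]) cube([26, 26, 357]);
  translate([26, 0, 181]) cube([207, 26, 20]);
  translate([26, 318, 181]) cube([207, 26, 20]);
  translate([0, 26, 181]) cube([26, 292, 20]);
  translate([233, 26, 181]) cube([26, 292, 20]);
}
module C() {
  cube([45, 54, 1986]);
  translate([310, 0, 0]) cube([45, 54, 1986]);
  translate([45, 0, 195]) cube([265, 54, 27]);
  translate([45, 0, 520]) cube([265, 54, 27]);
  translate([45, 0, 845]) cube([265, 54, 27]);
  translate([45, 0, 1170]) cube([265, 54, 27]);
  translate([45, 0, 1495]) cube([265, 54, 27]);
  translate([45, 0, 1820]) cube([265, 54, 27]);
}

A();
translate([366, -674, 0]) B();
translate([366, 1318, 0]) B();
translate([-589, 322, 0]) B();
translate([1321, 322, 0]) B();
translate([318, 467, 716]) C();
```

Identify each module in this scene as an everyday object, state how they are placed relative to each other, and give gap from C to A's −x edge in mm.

The ladder's min-x is at 318; the table's min-x is 0; gap = 318 mm.

A is a table. B is a stool. C is a ladder. Four stools sit around the table at the −y, +y, −x, +x sides. The ladder is on top of the table, centred. The gap from the ladder to the table's −x edge is 318 mm.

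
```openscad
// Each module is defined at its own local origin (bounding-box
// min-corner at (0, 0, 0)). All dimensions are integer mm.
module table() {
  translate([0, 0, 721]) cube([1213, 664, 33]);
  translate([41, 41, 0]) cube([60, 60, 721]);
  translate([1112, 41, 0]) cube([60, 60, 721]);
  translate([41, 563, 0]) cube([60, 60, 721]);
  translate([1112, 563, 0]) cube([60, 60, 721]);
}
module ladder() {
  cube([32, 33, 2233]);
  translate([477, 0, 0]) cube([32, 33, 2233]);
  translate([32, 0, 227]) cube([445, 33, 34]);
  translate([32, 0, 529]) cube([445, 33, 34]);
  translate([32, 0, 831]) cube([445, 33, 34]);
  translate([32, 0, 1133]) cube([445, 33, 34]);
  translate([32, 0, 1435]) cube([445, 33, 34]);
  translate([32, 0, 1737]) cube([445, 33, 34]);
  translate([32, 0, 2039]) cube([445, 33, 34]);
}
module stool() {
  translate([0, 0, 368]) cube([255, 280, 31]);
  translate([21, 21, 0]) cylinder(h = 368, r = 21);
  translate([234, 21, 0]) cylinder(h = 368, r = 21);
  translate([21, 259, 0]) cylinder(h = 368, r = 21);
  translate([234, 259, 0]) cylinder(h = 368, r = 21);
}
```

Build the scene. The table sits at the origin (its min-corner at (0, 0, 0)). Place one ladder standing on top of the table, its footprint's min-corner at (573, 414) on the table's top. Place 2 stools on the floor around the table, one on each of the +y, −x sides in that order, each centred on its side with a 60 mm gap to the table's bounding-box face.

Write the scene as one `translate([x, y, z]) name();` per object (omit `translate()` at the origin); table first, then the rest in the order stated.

table();
translate([573, 414, 754]) ladder();
translate([479, 724, 0]) stool();
translate([-315, 192, 0]) stool();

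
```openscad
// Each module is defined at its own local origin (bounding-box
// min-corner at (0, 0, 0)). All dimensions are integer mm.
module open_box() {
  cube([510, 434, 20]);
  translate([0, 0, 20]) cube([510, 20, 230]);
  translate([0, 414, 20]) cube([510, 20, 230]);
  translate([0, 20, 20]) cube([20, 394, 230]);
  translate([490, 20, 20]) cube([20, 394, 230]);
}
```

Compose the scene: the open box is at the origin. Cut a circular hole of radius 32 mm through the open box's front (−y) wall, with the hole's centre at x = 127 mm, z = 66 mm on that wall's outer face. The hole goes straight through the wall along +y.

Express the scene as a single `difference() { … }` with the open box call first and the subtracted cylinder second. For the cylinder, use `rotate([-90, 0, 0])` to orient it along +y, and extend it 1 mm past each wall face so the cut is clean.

difference() {
  open_box();
  translate([127, -1, 66]) rotate([-90, 0, 0]) cylinder(h = 22, r = 32);
}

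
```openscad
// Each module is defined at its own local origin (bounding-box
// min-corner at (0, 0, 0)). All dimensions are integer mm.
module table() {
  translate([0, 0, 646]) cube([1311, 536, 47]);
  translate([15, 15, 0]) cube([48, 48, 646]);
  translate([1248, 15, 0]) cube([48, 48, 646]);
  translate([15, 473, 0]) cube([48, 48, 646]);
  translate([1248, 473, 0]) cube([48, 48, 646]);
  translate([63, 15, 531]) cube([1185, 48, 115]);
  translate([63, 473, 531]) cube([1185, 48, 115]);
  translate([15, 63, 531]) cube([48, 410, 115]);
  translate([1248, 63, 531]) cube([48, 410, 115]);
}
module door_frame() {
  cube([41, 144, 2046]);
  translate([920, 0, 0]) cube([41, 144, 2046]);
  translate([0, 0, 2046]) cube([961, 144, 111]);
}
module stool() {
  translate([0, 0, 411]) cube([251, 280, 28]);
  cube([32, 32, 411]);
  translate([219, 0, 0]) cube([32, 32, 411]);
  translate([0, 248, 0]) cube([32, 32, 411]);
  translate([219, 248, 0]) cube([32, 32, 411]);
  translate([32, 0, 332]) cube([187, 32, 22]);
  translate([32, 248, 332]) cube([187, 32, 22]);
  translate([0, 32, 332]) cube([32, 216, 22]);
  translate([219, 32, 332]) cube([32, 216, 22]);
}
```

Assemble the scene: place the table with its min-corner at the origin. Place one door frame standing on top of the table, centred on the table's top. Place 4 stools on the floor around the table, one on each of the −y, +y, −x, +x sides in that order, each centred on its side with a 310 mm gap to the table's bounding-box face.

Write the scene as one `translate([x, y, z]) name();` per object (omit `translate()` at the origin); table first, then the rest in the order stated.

table();
translate([175, 196, 693]) door_frame();
translate([530, -590, 0]) stool();
translate([530, 846, 0]) stool();
translate([-561, 128, 0]) stool();
translate([1621, 128, 0]) stool();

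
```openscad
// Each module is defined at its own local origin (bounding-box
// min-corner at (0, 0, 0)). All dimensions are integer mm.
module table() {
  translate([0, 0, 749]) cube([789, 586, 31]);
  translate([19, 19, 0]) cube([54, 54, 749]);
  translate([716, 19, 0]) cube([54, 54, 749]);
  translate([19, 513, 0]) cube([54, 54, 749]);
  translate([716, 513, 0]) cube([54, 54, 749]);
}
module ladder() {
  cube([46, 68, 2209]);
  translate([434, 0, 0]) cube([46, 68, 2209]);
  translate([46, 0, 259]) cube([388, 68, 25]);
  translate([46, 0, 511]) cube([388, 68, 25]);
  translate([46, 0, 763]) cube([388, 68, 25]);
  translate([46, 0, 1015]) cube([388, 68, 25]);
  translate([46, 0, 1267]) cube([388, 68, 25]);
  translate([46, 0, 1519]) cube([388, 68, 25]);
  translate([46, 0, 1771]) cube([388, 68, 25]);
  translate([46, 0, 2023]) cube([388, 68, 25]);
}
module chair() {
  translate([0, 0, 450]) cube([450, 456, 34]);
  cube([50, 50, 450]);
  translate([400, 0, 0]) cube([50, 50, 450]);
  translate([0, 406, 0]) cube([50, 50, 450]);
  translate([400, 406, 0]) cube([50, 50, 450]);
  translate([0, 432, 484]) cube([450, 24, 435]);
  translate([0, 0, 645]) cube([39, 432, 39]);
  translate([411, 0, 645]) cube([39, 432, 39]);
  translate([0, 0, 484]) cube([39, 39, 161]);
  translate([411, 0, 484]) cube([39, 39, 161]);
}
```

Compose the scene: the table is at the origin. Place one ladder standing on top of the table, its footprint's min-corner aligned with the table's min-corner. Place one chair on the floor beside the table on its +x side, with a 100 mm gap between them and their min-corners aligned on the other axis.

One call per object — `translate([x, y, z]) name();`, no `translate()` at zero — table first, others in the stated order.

table();
translate([0, 0, 780]) ladder();
translate([889, 0, 0]) chair();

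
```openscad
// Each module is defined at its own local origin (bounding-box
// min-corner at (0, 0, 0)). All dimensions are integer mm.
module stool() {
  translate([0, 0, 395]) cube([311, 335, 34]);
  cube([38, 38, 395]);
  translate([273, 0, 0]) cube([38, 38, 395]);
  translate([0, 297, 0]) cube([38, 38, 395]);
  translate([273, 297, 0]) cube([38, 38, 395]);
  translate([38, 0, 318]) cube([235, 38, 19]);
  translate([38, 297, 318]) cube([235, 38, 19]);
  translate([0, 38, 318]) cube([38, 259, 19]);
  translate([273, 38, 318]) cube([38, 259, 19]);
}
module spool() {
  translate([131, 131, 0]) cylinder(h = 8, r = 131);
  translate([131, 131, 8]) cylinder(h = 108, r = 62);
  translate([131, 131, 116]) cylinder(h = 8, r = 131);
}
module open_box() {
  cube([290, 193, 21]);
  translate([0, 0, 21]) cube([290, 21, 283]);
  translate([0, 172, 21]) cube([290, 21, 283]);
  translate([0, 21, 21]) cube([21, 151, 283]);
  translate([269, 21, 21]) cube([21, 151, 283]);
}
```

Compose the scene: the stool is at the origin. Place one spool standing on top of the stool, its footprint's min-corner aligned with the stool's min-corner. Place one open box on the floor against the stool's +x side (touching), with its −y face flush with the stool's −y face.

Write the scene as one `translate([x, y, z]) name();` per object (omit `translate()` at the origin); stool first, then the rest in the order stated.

stool();
translate([0, 0, 429]) spool();
translate([311, 0, 0]) open_box();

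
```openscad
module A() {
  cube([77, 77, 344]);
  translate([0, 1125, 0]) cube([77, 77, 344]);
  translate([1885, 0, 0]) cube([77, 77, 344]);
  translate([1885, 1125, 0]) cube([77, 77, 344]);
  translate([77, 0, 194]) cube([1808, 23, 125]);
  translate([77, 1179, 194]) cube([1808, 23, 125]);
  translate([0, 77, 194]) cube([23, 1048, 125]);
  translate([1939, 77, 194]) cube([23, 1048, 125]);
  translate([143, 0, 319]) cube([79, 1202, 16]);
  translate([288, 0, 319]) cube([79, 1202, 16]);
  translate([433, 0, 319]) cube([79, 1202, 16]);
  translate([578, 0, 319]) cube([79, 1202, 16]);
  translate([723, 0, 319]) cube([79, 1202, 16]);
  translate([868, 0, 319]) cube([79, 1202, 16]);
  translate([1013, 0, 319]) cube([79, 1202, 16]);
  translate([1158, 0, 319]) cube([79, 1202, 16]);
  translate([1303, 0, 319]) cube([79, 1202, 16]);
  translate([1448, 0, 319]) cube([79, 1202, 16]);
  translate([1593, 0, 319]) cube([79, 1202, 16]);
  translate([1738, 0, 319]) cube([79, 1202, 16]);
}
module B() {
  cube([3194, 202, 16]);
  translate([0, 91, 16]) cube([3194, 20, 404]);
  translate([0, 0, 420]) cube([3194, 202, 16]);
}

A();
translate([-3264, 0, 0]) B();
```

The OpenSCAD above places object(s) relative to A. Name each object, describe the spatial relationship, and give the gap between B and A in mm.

The I-beam's nearest face is 70 mm from the bed frame's −x face.

A is a bed frame. B is an I-beam. The I-beam is on the floor beside the bed frame on its −x side. The gap between the I-beam and the bed frame is 70 mm.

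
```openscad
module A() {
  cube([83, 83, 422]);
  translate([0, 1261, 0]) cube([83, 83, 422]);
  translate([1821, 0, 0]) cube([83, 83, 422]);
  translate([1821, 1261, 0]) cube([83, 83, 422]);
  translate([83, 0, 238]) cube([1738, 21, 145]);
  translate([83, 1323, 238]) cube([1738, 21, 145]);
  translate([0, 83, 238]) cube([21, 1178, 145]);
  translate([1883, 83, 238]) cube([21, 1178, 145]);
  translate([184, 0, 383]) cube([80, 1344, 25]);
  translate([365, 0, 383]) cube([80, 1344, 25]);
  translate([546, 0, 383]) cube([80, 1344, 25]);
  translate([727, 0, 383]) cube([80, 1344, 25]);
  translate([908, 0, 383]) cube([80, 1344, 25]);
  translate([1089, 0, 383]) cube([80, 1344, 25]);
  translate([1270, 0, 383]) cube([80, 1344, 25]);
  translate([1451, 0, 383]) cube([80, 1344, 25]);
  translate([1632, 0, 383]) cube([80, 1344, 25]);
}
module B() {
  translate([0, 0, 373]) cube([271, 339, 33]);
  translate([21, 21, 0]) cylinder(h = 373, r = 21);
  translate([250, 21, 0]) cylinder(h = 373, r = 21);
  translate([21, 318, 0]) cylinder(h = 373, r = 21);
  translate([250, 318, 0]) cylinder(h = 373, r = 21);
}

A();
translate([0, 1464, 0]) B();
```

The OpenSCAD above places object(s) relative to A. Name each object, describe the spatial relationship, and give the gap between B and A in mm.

A is a bed frame. B is a stool. The stool is on the floor beside the bed frame on its +y side. The gap between the stool and the bed frame is 120 mm.

The stool's nearest face is 120 mm from the bed frame's +y face.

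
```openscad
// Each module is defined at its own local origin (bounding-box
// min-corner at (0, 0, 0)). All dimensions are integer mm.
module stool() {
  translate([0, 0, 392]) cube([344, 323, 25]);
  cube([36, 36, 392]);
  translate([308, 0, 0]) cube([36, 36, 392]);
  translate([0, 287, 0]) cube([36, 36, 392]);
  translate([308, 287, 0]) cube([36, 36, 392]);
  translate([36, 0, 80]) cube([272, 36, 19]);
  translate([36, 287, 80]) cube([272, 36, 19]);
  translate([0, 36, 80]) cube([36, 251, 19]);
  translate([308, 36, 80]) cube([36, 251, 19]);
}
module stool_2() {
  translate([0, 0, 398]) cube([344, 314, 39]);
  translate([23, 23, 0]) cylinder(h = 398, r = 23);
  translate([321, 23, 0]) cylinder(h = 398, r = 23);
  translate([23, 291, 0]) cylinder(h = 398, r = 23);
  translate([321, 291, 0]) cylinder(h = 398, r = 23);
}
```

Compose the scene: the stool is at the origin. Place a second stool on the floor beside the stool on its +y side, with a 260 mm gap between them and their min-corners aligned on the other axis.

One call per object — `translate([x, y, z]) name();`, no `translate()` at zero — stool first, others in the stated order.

stool();
translate([0, 583, 0]) stool_2();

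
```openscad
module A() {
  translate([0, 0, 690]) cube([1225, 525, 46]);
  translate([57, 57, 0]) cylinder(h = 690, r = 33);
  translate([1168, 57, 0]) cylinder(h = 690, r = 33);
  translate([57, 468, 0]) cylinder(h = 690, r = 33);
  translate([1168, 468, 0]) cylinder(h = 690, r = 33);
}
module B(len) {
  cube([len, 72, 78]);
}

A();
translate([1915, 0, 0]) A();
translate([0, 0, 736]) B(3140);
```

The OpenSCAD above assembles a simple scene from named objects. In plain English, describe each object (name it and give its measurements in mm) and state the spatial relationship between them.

A is a table: top 1225 mm (x) × 525 mm (y), 46 mm thick, upper face at z = 736 mm, on four round legs of 66 mm diameter, each leg's bounding box inset 24 mm from the nearest pair of top edges, running from z = 0 to the bottom of the top.

B is a rectangular beam 3140 mm long (x), 72 mm deep (y), 78 mm thick (z).

The beam spans the tops of two tables placed 690 mm apart, resting at z = 736 mm.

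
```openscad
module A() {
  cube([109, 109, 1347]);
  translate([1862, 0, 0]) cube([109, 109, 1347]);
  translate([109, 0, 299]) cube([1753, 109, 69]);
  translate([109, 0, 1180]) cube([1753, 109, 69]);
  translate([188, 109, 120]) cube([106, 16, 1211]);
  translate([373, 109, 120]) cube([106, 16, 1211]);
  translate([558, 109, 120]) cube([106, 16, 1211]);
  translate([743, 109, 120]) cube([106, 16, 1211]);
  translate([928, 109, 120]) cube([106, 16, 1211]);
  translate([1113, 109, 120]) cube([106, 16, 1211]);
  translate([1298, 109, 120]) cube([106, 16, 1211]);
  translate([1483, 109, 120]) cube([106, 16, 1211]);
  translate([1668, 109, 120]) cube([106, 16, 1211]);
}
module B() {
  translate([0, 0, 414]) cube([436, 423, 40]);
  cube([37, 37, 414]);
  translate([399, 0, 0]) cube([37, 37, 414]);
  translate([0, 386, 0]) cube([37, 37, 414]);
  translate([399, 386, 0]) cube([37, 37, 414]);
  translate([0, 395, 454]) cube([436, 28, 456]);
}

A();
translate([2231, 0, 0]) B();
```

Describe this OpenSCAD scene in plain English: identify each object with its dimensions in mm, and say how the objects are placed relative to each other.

A is a fence section. Two 109×109 mm posts, 1347 mm tall, stand on the floor with a clear span of 1753 mm between their inner faces. Two horizontal rails of 109×69 mm section span the gap between the posts with their undersides at z = 299 mm and z = 1180 mm, flush with the posts' −y face. 9 pickets, each 106 mm wide, 16 mm thick and 1211 mm tall, are fixed to the +y face of the rails with their bottoms at z = 120 mm, evenly spaced across the span with equal gaps (rounded down to the nearest mm) at the −x end and between each pair — any rounding remainder accumulates at the +x end.

B is a chair. The seat is a 436×423×40 mm slab with its top at z = 454 mm, on four 37×37 mm corner legs (flush with the seat edges, standing on z = 0). A flat backrest 28 mm thick, 456 mm tall, spans the full seat width and rises from the seat top along its +y edge, rear face flush with the rear of the seat.

The chair is on the floor beside the fence section on its +x side.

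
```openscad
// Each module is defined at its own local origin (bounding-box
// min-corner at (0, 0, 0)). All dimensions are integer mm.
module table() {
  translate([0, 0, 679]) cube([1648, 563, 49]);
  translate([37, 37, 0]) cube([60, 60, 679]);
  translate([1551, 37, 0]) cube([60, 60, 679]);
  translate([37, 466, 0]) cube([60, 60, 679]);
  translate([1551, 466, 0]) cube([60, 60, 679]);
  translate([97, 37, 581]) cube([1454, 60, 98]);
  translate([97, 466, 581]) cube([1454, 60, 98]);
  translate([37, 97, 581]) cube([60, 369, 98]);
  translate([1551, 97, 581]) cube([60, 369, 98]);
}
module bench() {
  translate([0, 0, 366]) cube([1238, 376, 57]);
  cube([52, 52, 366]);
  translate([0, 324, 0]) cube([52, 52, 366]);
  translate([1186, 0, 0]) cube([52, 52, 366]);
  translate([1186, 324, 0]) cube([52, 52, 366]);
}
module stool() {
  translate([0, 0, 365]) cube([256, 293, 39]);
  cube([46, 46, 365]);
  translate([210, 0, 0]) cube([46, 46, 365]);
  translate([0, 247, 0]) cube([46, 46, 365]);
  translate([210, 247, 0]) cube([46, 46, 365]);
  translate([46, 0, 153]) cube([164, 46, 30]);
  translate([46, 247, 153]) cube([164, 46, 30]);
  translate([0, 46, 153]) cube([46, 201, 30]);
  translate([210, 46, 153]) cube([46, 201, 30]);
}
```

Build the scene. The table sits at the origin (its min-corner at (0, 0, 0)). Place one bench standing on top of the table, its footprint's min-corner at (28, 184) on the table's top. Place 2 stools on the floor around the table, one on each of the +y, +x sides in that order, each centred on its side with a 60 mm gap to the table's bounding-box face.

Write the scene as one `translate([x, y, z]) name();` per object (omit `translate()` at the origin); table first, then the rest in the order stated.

table();
translate([28, 184, 728]) bench();
translate([696, 623, 0]) stool();
translate([1708, 135, 0]) stool();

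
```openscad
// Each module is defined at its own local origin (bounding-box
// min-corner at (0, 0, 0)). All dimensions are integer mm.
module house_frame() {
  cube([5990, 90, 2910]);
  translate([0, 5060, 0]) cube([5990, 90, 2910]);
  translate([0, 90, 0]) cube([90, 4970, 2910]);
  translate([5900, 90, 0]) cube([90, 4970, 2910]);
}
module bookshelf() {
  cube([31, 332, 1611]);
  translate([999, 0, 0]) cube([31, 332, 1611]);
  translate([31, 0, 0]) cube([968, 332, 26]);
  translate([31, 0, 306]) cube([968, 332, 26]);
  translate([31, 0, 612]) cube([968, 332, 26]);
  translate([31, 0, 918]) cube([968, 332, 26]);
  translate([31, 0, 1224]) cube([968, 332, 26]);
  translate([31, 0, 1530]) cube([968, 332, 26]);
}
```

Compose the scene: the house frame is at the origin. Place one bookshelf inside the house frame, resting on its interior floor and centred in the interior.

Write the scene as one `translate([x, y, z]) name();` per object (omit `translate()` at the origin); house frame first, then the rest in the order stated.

house_frame();
translate([2480, 2409, 0]) bookshelf();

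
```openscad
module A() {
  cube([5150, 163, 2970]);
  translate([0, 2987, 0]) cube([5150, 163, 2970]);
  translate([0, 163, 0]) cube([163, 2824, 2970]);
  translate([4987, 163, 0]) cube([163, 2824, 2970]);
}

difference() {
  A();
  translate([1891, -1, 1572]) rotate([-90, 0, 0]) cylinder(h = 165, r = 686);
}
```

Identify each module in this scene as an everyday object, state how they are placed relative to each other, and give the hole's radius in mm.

A is a house frame. The house frame has a circular hole through its front wall. The hole's radius is 686 mm.

The subtracted cylinder has r = 686 mm.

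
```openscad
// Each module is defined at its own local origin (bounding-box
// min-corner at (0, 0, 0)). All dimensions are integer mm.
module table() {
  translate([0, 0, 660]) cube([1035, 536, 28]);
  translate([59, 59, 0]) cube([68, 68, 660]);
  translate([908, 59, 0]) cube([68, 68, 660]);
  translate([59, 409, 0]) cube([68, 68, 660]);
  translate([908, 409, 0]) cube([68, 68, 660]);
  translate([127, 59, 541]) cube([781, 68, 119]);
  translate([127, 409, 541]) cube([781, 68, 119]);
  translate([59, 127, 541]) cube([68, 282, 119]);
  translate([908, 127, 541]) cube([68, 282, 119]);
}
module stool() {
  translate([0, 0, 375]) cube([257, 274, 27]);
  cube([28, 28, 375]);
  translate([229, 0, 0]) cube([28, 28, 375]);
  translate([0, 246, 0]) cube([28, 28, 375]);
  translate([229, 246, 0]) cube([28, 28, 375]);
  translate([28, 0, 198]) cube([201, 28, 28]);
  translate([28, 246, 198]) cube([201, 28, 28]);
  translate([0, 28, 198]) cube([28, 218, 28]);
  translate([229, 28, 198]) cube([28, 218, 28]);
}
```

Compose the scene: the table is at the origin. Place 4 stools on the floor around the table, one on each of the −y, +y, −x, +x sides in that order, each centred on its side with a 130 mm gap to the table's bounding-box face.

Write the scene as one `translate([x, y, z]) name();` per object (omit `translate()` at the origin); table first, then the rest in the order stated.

table();
translate([389, -404, 0]) stool();
translate([389, 666, 0]) stool();
translate([-387, 131, 0]) stool();
translate([1165, 131, 0]) stool();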